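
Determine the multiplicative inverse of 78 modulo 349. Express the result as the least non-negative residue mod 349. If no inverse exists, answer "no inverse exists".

gcd(349, 78) by repeated division:
349 = 4×78 + 37
78 = 2×37 + 4
37 = 9×4 + 1
4 = 4×1 + 0
The gcd is 1. Working backward:
1 = 37 − 9·4
1 = −9·78 + 19·37
1 = 19·349 − 85·78
So 78·(-85) ≡ 1 (mod 349), and -85 ≡ 264 (mod 349).

264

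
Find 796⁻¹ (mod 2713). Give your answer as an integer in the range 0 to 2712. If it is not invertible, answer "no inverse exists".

Run Euclid on (2713, 796):
2713 = 3·796 + 325
796 = 2·325 + 146
325 = 2·146 + 33
146 = 4·33 + 14
33 = 2·14 + 5
14 = 2·5 + 4
5 = 1·4 + 1
4 = 4·1 + 0
The gcd is 1. Working backward:
1 = 5 − 4
1 = −14 + 3·5
1 = 3·33 − 7·14
1 = −7·146 + 31·33
1 = 31·325 − 69·146
1 = −69·796 + 169·325
1 = 169·2713 − 576·796
Hence 796⁻¹ ≡ -576 ≡ 2137 (mod 2713).

2137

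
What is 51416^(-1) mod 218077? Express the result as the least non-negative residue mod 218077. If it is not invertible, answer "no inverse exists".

97294

gcd(218077, 51416) by repeated division:
218077 = 4·51416 + 12413
51416 = 4·12413 + 1764
12413 = 7·1764 + 65
1764 = 27·65 + 9
65 = 7·9 + 2
9 = 4·2 + 1
2 = 2·1 + 0
gcd = 1, so the inverse exists. Back-substitute:
1 = 9 − 4·2
1 = −4·65 + 29·9
1 = 29·1764 − 787·65
1 = −787·12413 + 5538·1764
1 = 5538·51416 − 22939·12413
1 = −22939·218077 + 97294·51416
So 51416·97294 ≡ 1 (mod 218077).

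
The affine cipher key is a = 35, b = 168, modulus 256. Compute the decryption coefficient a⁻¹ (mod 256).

139

Extended Euclidean algorithm:
256 = 7*35 + 11
35 = 3*11 + 2
11 = 5*2 + 1
2 = 2*1 + 0
The gcd is 1. Working backward:
1 = 11 − 5·2
1 = −5·35 + 16·11
1 = 16·256 − 117·35
Thus 35·(-117) ≡ 1 (mod 256); reducing, -117 mod 256 = 139.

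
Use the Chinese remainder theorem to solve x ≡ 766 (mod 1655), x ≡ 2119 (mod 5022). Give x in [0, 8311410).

2945011

Write x = 766 + 1655·k. Then 1655·k ≡ 2119 − 766 ≡ 1353 (mod 5022).
Need 1655⁻¹ mod 5022. Extended Euclid on (5022, 1655):
5022 = 3*1655 + 57
1655 = 29*57 + 2
57 = 28*2 + 1
2 = 2*1 + 0
Back-substitute:
1 = 57 − 28·2
1 = −28·1655 + 813·57
1 = 813·5022 − 2467·1655
1655⁻¹ ≡ 2555 (mod 5022), so k ≡ 2555·1353 ≡ 1779 (mod 5022).
x = 766 + 1655·1779 = 2945011.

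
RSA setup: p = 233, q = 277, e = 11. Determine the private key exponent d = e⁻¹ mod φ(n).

φ(n) = (p−1)(q−1) = 232·276 = 64032.
Need d with 11·d ≡ 1 (mod 64032). Apply the extended Euclidean algorithm:
64032 = 5821·11 + 1
11 = 11·1 + 0
Back-substitute:
1 = 64032 − 5821·11
So 11·(-5821) ≡ 1 (mod 64032), hence d ≡ -5821 ≡ 58211 (mod 64032).

58211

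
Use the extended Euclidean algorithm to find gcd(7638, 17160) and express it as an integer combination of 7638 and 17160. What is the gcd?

Repeated division:
17160 = 2*7638 + 1884
7638 = 4*1884 + 102
1884 = 18*102 + 48
102 = 2*48 + 6
48 = 8*6 + 0
gcd(7638, 17160) = 6.
Express as a combination:
6 = 102 − 2·48
6 = −2·1884 + 37·102
6 = 37·7638 − 150·1884
6 = −150·17160 + 337·7638
So 6 = (-150)·17160 + (337)·7638.

6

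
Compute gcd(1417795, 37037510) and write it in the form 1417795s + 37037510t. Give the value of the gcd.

5

Apply Euclid's algorithm to 37037510 and 1417795:
37037510 = 26×1417795 + 174840
1417795 = 8×174840 + 19075
174840 = 9×19075 + 3165
19075 = 6×3165 + 85
3165 = 37×85 + 20
85 = 4×20 + 5
20 = 4×5 + 0
gcd(1417795, 37037510) = 5.
Working backward:
5 = 85 − 4·20
5 = −4·3165 + 149·85
5 = 149·19075 − 898·3165
5 = −898·174840 + 8231·19075
5 = 8231·1417795 − 66746·174840
5 = −66746·37037510 + 1743627·1417795
So 5 = (-66746)·37037510 + (1743627)·1417795.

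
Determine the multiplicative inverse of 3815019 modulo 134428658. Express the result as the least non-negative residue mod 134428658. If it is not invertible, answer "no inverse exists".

no inverse exists

Euclidean algorithm on 134428658, 3815019:
134428658 = 35*3815019 + 902993
3815019 = 4*902993 + 203047
902993 = 4*203047 + 90805
203047 = 2*90805 + 21437
90805 = 4*21437 + 5057
21437 = 4*5057 + 1209
5057 = 4*1209 + 221
1209 = 5*221 + 104
221 = 2*104 + 13
104 = 8*13 + 0
gcd(3815019, 134428658) = 13 ≠ 1, so 3815019 has no multiplicative inverse modulo 134428658.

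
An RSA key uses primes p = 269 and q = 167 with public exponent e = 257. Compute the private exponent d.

φ(n) = (p−1)(q−1) = 268·166 = 44488.
Need d with 257·d ≡ 1 (mod 44488). Apply the extended Euclidean algorithm:
44488 = 173×257 + 27
257 = 9×27 + 14
27 = 1×14 + 13
14 = 1×13 + 1
13 = 13×1 + 0
Back-substitute:
1 = 14 − 13
1 = −27 + 2·14
1 = 2·257 − 19·27
1 = −19·44488 + 3289·257
So 257·3289 ≡ 1 (mod 44488), hence d = 3289.

3289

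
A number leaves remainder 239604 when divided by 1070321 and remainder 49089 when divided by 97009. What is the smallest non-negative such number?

Write x = 239604 + 1070321·k. Then 1070321·k ≡ 49089 − 239604 ≡ 3503 (mod 97009).
Need 1070321⁻¹ mod 97009. Extended Euclid on (97009, 3222):
97009 = 30×3222 + 349
3222 = 9×349 + 81
349 = 4×81 + 25
81 = 3×25 + 6
25 = 4×6 + 1
6 = 6×1 + 0
Back-substitute:
1 = 25 − 4·6
1 = −4·81 + 13·25
1 = 13·349 − 56·81
1 = −56·3222 + 517·349
1 = 517·97009 − 15566·3222
1070321⁻¹ ≡ 81443 (mod 97009), so k ≡ 81443·3503 ≡ 88369 (mod 97009).
x = 239604 + 1070321·88369 = 94583436053.

94583436053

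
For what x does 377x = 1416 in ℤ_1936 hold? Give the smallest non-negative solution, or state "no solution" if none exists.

1000

First find gcd(377, 1936):
1936 = 5*377 + 51
377 = 7*51 + 20
51 = 2*20 + 11
20 = 1*11 + 9
11 = 1*9 + 2
9 = 4*2 + 1
2 = 2*1 + 0
gcd = 1, so a unique solution mod 1936 exists.
Back-substitute for the Bézout coefficients:
1 = 9 − 4·2
1 = −4·11 + 5·9
1 = 5·20 − 9·11
1 = −9·51 + 23·20
1 = 23·377 − 170·51
1 = −170·1936 + 873·377
So 377·(873) ≡ 1 (mod 1936), giving 377⁻¹ ≡ 873.
x ≡ 377⁻¹·1416 ≡ 873·1416 ≡ 1000 (mod 1936).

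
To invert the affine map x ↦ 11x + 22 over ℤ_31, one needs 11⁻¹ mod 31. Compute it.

17

Extended Euclidean algorithm:
31 = 2·11 + 9
11 = 1·9 + 2
9 = 4·2 + 1
2 = 2·1 + 0
The gcd is 1. Working backward:
1 = 9 − 4·2
1 = −4·11 + 5·9
1 = 5·31 − 14·11
Hence 11⁻¹ ≡ -14 ≡ 17 (mod 31).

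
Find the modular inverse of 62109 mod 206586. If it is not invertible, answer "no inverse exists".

no inverse exists

Compute gcd(62109, 206586):
206586 = 3*62109 + 20259
62109 = 3*20259 + 1332
20259 = 15*1332 + 279
1332 = 4*279 + 216
279 = 1*216 + 63
216 = 3*63 + 27
63 = 2*27 + 9
27 = 3*9 + 0
Since gcd = 9 > 1, 62109 is not a unit mod 206586.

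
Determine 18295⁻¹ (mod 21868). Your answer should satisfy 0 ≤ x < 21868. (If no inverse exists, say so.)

Run Euclid on (21868, 18295):
21868 = 1·18295 + 3573
18295 = 5·3573 + 430
3573 = 8·430 + 133
430 = 3·133 + 31
133 = 4·31 + 9
31 = 3·9 + 4
9 = 2·4 + 1
4 = 4·1 + 0
The gcd is 1. Working backward:
1 = 9 − 2·4
1 = −2·31 + 7·9
1 = 7·133 − 30·31
1 = −30·430 + 97·133
1 = 97·3573 − 806·430
1 = −806·18295 + 4127·3573
1 = 4127·21868 − 4933·18295
So 18295·(-4933) ≡ 1 (mod 21868), and -4933 ≡ 16935 (mod 21868).

16935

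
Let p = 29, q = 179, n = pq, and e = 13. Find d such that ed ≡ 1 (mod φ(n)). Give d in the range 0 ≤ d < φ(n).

φ(n) = (p−1)(q−1) = 28·178 = 4984.
Need d with 13·d ≡ 1 (mod 4984). Apply the extended Euclidean algorithm:
4984 = 383*13 + 5
13 = 2*5 + 3
5 = 1*3 + 2
3 = 1*2 + 1
2 = 2*1 + 0
Back-substitute:
1 = 3 − 2
1 = −5 + 2·3
1 = 2·13 − 5·5
1 = −5·4984 + 1917·13
So 13·1917 ≡ 1 (mod 4984), hence d = 1917.

1917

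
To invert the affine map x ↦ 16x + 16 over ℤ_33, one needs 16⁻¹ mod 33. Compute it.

31

Run Euclid on (33, 16):
33 = 2×16 + 1
16 = 16×1 + 0
gcd = 1, so the inverse exists. Back-substitute:
1 = 33 − 2·16
Hence 16⁻¹ ≡ -2 ≡ 31 (mod 33).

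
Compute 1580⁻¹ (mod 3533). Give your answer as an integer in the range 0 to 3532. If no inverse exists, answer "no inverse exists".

2690

gcd(3533, 1580) by repeated division:
3533 = 2×1580 + 373
1580 = 4×373 + 88
373 = 4×88 + 21
88 = 4×21 + 4
21 = 5×4 + 1
4 = 4×1 + 0
Since gcd(1580, 3533) = 1, back-substitute to write 1 as a combination:
1 = 21 − 5·4
1 = −5·88 + 21·21
1 = 21·373 − 89·88
1 = −89·1580 + 377·373
1 = 377·3533 − 843·1580
So 1580·(-843) ≡ 1 (mod 3533), and -843 ≡ 2690 (mod 3533).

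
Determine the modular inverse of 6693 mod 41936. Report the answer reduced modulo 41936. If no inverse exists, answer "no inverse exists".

15213

Apply the Euclidean algorithm to 41936 and 6693:
41936 = 6×6693 + 1778
6693 = 3×1778 + 1359
1778 = 1×1359 + 419
1359 = 3×419 + 102
419 = 4×102 + 11
102 = 9×11 + 3
11 = 3×3 + 2
3 = 1×2 + 1
2 = 2×1 + 0
Since gcd(6693, 41936) = 1, back-substitute to write 1 as a combination:
1 = 3 − 2
1 = −11 + 4·3
1 = 4·102 − 37·11
1 = −37·419 + 152·102
1 = 152·1359 − 493·419
1 = −493·1778 + 645·1359
1 = 645·6693 − 2428·1778
1 = −2428·41936 + 15213·6693
So 6693·15213 ≡ 1 (mod 41936).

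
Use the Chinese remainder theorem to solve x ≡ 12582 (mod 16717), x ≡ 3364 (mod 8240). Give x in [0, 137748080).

12149124

Write x = 12582 + 16717·k. Then 16717·k ≡ 3364 − 12582 ≡ 7262 (mod 8240).
Need 16717⁻¹ mod 8240. Extended Euclid on (8240, 237):
8240 = 34·237 + 182
237 = 1·182 + 55
182 = 3·55 + 17
55 = 3·17 + 4
17 = 4·4 + 1
4 = 4·1 + 0
Back-substitute:
1 = 17 − 4·4
1 = −4·55 + 13·17
1 = 13·182 − 43·55
1 = −43·237 + 56·182
1 = 56·8240 − 1947·237
16717⁻¹ ≡ 6293 (mod 8240), so k ≡ 6293·7262 ≡ 726 (mod 8240).
x = 12582 + 16717·726 = 12149124.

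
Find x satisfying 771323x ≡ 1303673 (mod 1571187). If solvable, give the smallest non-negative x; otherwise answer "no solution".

413941

First find gcd(771323, 1571187):
1571187 = 2*771323 + 28541
771323 = 27*28541 + 716
28541 = 39*716 + 617
716 = 1*617 + 99
617 = 6*99 + 23
99 = 4*23 + 7
23 = 3*7 + 2
7 = 3*2 + 1
2 = 2*1 + 0
gcd = 1, so a unique solution mod 1571187 exists.
Back-substitute for the Bézout coefficients:
1 = 7 − 3·2
1 = −3·23 + 10·7
1 = 10·99 − 43·23
1 = −43·617 + 268·99
1 = 268·716 − 311·617
1 = −311·28541 + 12397·716
1 = 12397·771323 − 335030·28541
1 = −335030·1571187 + 682457·771323
So 771323·(682457) ≡ 1 (mod 1571187), giving 771323⁻¹ ≡ 682457.
x ≡ 771323⁻¹·1303673 ≡ 682457·1303673 ≡ 413941 (mod 1571187).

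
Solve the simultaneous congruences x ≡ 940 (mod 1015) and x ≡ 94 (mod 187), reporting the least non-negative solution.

Write x = 940 + 1015·k. Then 1015·k ≡ 94 − 940 ≡ 89 (mod 187).
Need 1015⁻¹ mod 187. Extended Euclid on (187, 80):
187 = 2×80 + 27
80 = 2×27 + 26
27 = 1×26 + 1
26 = 26×1 + 0
Back-substitute:
1 = 27 − 26
1 = −80 + 3·27
1 = 3·187 − 7·80
1015⁻¹ ≡ 180 (mod 187), so k ≡ 180·89 ≡ 125 (mod 187).
x = 940 + 1015·125 = 127815.

127815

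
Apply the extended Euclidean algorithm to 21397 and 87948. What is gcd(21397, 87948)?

1

Repeated division:
87948 = 4*21397 + 2360
21397 = 9*2360 + 157
2360 = 15*157 + 5
157 = 31*5 + 2
5 = 2*2 + 1
2 = 2*1 + 0
gcd(21397, 87948) = 1.
Working backward:
1 = 5 − 2·2
1 = −2·157 + 63·5
1 = 63·2360 − 947·157
1 = −947·21397 + 8586·2360
1 = 8586·87948 − 35291·21397
So 1 = (8586)·87948 + (-35291)·21397.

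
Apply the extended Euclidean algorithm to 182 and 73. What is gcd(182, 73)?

1

Repeated division:
182 = 2·73 + 36
73 = 2·36 + 1
36 = 36·1 + 0
gcd(182, 73) = 1.
Back-substituting:
1 = 73 − 2·36
1 = −2·182 + 5·73
So 1 = (-2)·182 + (5)·73.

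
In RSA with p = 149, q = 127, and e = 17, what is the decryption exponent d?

1097

φ(n) = (p−1)(q−1) = 148·126 = 18648.
Need d with 17·d ≡ 1 (mod 18648). Apply the extended Euclidean algorithm:
18648 = 1096*17 + 16
17 = 1*16 + 1
16 = 16*1 + 0
Back-substitute:
1 = 17 − 16
1 = −18648 + 1097·17
So 17·1097 ≡ 1 (mod 18648), hence d = 1097.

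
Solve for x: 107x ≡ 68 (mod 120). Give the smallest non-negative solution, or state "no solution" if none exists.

First find gcd(107, 120):
120 = 1×107 + 13
107 = 8×13 + 3
13 = 4×3 + 1
3 = 3×1 + 0
gcd = 1, so a unique solution mod 120 exists.
Back-substitute for the Bézout coefficients:
1 = 13 − 4·3
1 = −4·107 + 33·13
1 = 33·120 − 37·107
So 107·(-37) ≡ 1 (mod 120), giving 107⁻¹ ≡ 83.
x ≡ 107⁻¹·68 ≡ 83·68 ≡ 4 (mod 120).

4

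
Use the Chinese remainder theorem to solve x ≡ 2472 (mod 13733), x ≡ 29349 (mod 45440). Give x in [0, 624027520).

Write x = 2472 + 13733·k. Then 13733·k ≡ 29349 − 2472 ≡ 26877 (mod 45440).
Need 13733⁻¹ mod 45440. Extended Euclid on (45440, 13733):
45440 = 3×13733 + 4241
13733 = 3×4241 + 1010
4241 = 4×1010 + 201
1010 = 5×201 + 5
201 = 40×5 + 1
5 = 5×1 + 0
Back-substitute:
1 = 201 − 40·5
1 = −40·1010 + 201·201
1 = 201·4241 − 844·1010
1 = −844·13733 + 2733·4241
1 = 2733·45440 − 9043·13733
13733⁻¹ ≡ 36397 (mod 45440), so k ≡ 36397·26877 ≡ 9849 (mod 45440).
x = 2472 + 13733·9849 = 135258789.

135258789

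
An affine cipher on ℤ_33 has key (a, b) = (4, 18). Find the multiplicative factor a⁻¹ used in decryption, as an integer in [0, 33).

Apply the Euclidean algorithm to 33 and 4:
33 = 8×4 + 1
4 = 4×1 + 0
Since gcd(4, 33) = 1, back-substitute to write 1 as a combination:
1 = 33 − 8·4
So 4·(-8) ≡ 1 (mod 33), and -8 ≡ 25 (mod 33).

25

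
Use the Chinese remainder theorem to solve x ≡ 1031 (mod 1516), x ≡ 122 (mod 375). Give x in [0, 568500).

305747

Write x = 1031 + 1516·k. Then 1516·k ≡ 122 − 1031 ≡ 216 (mod 375).
Need 1516⁻¹ mod 375. Extended Euclid on (375, 16):
375 = 23·16 + 7
16 = 2·7 + 2
7 = 3·2 + 1
2 = 2·1 + 0
Back-substitute:
1 = 7 − 3·2
1 = −3·16 + 7·7
1 = 7·375 − 164·16
1516⁻¹ ≡ 211 (mod 375), so k ≡ 211·216 ≡ 201 (mod 375).
x = 1031 + 1516·201 = 305747.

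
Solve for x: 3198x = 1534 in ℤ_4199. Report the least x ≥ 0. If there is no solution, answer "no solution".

First find gcd(3198, 4199):
4199 = 1·3198 + 1001
3198 = 3·1001 + 195
1001 = 5·195 + 26
195 = 7·26 + 13
26 = 2·13 + 0
gcd = 13 and 13 | 1534, so solutions exist. Divide through by 13: 246x ≡ 118 (mod 323).
Now find 246⁻¹ mod 323:
323 = 1×246 + 77
246 = 3×77 + 15
77 = 5×15 + 2
15 = 7×2 + 1
2 = 2×1 + 0
Back-substitute:
1 = 15 − 7·2
1 = −7·77 + 36·15
1 = 36·246 − 115·77
1 = −115·323 + 151·246
So 246⁻¹ ≡ 151 (mod 323).
Then x ≡ 151·118 ≡ 53 (mod 323); the smallest non-negative solution is x = 53.

53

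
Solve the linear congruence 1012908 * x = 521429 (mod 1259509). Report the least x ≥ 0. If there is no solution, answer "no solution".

591408

First find gcd(1012908, 1259509):
1259509 = 1×1012908 + 246601
1012908 = 4×246601 + 26504
246601 = 9×26504 + 8065
26504 = 3×8065 + 2309
8065 = 3×2309 + 1138
2309 = 2×1138 + 33
1138 = 34×33 + 16
33 = 2×16 + 1
16 = 16×1 + 0
gcd = 1, so a unique solution mod 1259509 exists.
Back-substitute for the Bézout coefficients:
1 = 33 − 2·16
1 = −2·1138 + 69·33
1 = 69·2309 − 140·1138
1 = −140·8065 + 489·2309
1 = 489·26504 − 1607·8065
1 = −1607·246601 + 14952·26504
1 = 14952·1012908 − 61415·246601
1 = −61415·1259509 + 76367·1012908
So 1012908·(76367) ≡ 1 (mod 1259509), giving 1012908⁻¹ ≡ 76367.
x ≡ 1012908⁻¹·521429 ≡ 76367·521429 ≡ 591408 (mod 1259509).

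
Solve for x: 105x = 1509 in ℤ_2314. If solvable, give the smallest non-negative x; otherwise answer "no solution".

1535

First find gcd(105, 2314):
2314 = 22·105 + 4
105 = 26·4 + 1
4 = 4·1 + 0
gcd = 1, so a unique solution mod 2314 exists.
Back-substitute for the Bézout coefficients:
1 = 105 − 26·4
1 = −26·2314 + 573·105
So 105·(573) ≡ 1 (mod 2314), giving 105⁻¹ ≡ 573.
x ≡ 105⁻¹·1509 ≡ 573·1509 ≡ 1535 (mod 2314).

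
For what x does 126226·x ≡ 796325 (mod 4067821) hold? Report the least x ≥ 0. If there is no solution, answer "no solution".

First find gcd(126226, 4067821):
4067821 = 32×126226 + 28589
126226 = 4×28589 + 11870
28589 = 2×11870 + 4849
11870 = 2×4849 + 2172
4849 = 2×2172 + 505
2172 = 4×505 + 152
505 = 3×152 + 49
152 = 3×49 + 5
49 = 9×5 + 4
5 = 1×4 + 1
4 = 4×1 + 0
gcd = 1, so a unique solution mod 4067821 exists.
Back-substitute for the Bézout coefficients:
1 = 5 − 4
1 = −49 + 10·5
1 = 10·152 − 31·49
1 = −31·505 + 103·152
1 = 103·2172 − 443·505
1 = −443·4849 + 989·2172
1 = 989·11870 − 2421·4849
1 = −2421·28589 + 5831·11870
1 = 5831·126226 − 25745·28589
1 = −25745·4067821 + 829671·126226
So 126226·(829671) ≡ 1 (mod 4067821), giving 126226⁻¹ ≡ 829671.
x ≡ 126226⁻¹·796325 ≡ 829671·796325 ≡ 407897 (mod 4067821).

407897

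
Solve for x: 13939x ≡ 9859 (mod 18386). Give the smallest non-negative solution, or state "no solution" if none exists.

First find gcd(13939, 18386):
18386 = 1×13939 + 4447
13939 = 3×4447 + 598
4447 = 7×598 + 261
598 = 2×261 + 76
261 = 3×76 + 33
76 = 2×33 + 10
33 = 3×10 + 3
10 = 3×3 + 1
3 = 3×1 + 0
gcd = 1, so a unique solution mod 18386 exists.
Back-substitute for the Bézout coefficients:
1 = 10 − 3·3
1 = −3·33 + 10·10
1 = 10·76 − 23·33
1 = −23·261 + 79·76
1 = 79·598 − 181·261
1 = −181·4447 + 1346·598
1 = 1346·13939 − 4219·4447
1 = −4219·18386 + 5565·13939
So 13939·(5565) ≡ 1 (mod 18386), giving 13939⁻¹ ≡ 5565.
x ≡ 13939⁻¹·9859 ≡ 5565·9859 ≡ 1511 (mod 18386).

1511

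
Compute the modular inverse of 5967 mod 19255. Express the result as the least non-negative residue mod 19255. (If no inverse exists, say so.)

4508

Extended Euclidean algorithm:
19255 = 3×5967 + 1354
5967 = 4×1354 + 551
1354 = 2×551 + 252
551 = 2×252 + 47
252 = 5×47 + 17
47 = 2×17 + 13
17 = 1×13 + 4
13 = 3×4 + 1
4 = 4×1 + 0
gcd = 1, so the inverse exists. Back-substitute:
1 = 13 − 3·4
1 = −3·17 + 4·13
1 = 4·47 − 11·17
1 = −11·252 + 59·47
1 = 59·551 − 129·252
1 = −129·1354 + 317·551
1 = 317·5967 − 1397·1354
1 = −1397·19255 + 4508·5967
So 5967·4508 ≡ 1 (mod 19255).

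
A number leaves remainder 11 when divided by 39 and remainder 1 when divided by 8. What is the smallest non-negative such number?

89

Write x = 11 + 39·k. Then 39·k ≡ 1 − 11 ≡ 6 (mod 8).
Need 39⁻¹ mod 8. Extended Euclid on (8, 7):
8 = 1·7 + 1
7 = 7·1 + 0
Back-substitute:
1 = 8 − 7
39⁻¹ ≡ 7 (mod 8), so k ≡ 7·6 ≡ 2 (mod 8).
x = 11 + 39·2 = 89.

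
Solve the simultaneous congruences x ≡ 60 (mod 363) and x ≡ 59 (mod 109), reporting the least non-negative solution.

1149

Write x = 60 + 363·k. Then 363·k ≡ 59 − 60 ≡ 108 (mod 109).
Need 363⁻¹ mod 109. Extended Euclid on (109, 36):
109 = 3×36 + 1
36 = 36×1 + 0
Back-substitute:
1 = 109 − 3·36
363⁻¹ ≡ 106 (mod 109), so k ≡ 106·108 ≡ 3 (mod 109).
x = 60 + 363·3 = 1149.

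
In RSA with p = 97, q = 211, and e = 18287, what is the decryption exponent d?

φ(n) = (p−1)(q−1) = 96·210 = 20160.
Need d with 18287·d ≡ 1 (mod 20160). Apply the extended Euclidean algorithm:
20160 = 1·18287 + 1873
18287 = 9·1873 + 1430
1873 = 1·1430 + 443
1430 = 3·443 + 101
443 = 4·101 + 39
101 = 2·39 + 23
39 = 1·23 + 16
23 = 1·16 + 7
16 = 2·7 + 2
7 = 3·2 + 1
2 = 2·1 + 0
Back-substitute:
1 = 7 − 3·2
1 = −3·16 + 7·7
1 = 7·23 − 10·16
1 = −10·39 + 17·23
1 = 17·101 − 44·39
1 = −44·443 + 193·101
1 = 193·1430 − 623·443
1 = −623·1873 + 816·1430
1 = 816·18287 − 7967·1873
1 = −7967·20160 + 8783·18287
So 18287·8783 ≡ 1 (mod 20160), hence d = 8783.

8783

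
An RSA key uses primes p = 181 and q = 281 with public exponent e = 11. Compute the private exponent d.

φ(n) = (p−1)(q−1) = 180·280 = 50400.
Need d with 11·d ≡ 1 (mod 50400). Apply the extended Euclidean algorithm:
50400 = 4581*11 + 9
11 = 1*9 + 2
9 = 4*2 + 1
2 = 2*1 + 0
Back-substitute:
1 = 9 − 4·2
1 = −4·11 + 5·9
1 = 5·50400 − 22909·11
So 11·(-22909) ≡ 1 (mod 50400), hence d ≡ -22909 ≡ 27491 (mod 50400).

27491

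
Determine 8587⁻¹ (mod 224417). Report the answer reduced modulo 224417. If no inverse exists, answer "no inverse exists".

Run Euclid on (224417, 8587):
224417 = 26*8587 + 1155
8587 = 7*1155 + 502
1155 = 2*502 + 151
502 = 3*151 + 49
151 = 3*49 + 4
49 = 12*4 + 1
4 = 4*1 + 0
gcd = 1, so the inverse exists. Back-substitute:
1 = 49 − 12·4
1 = −12·151 + 37·49
1 = 37·502 − 123·151
1 = −123·1155 + 283·502
1 = 283·8587 − 2104·1155
1 = −2104·224417 + 54987·8587
So 8587·54987 ≡ 1 (mod 224417).

54987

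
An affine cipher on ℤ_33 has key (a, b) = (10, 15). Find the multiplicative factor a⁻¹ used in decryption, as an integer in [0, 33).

Extended Euclidean algorithm:
33 = 3·10 + 3
10 = 3·3 + 1
3 = 3·1 + 0
Since gcd(10, 33) = 1, back-substitute to write 1 as a combination:
1 = 10 − 3·3
1 = −3·33 + 10·10
So 10·10 ≡ 1 (mod 33).

10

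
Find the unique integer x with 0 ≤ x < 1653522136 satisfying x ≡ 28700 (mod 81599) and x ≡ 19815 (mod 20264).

1646125327

Write x = 28700 + 81599·k. Then 81599·k ≡ 19815 − 28700 ≡ 11379 (mod 20264).
Need 81599⁻¹ mod 20264. Extended Euclid on (20264, 543):
20264 = 37×543 + 173
543 = 3×173 + 24
173 = 7×24 + 5
24 = 4×5 + 4
5 = 1×4 + 1
4 = 4×1 + 0
Back-substitute:
1 = 5 − 4
1 = −24 + 5·5
1 = 5·173 − 36·24
1 = −36·543 + 113·173
1 = 113·20264 − 4217·543
81599⁻¹ ≡ 16047 (mod 20264), so k ≡ 16047·11379 ≡ 20173 (mod 20264).
x = 28700 + 81599·20173 = 1646125327.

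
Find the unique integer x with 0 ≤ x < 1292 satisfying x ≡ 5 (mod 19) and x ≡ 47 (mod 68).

Write x = 5 + 19·k. Then 19·k ≡ 47 − 5 ≡ 42 (mod 68).
Need 19⁻¹ mod 68. Extended Euclid on (68, 19):
68 = 3*19 + 11
19 = 1*11 + 8
11 = 1*8 + 3
8 = 2*3 + 2
3 = 1*2 + 1
2 = 2*1 + 0
Back-substitute:
1 = 3 − 2
1 = −8 + 3·3
1 = 3·11 − 4·8
1 = −4·19 + 7·11
1 = 7·68 − 25·19
19⁻¹ ≡ 43 (mod 68), so k ≡ 43·42 ≡ 38 (mod 68).
x = 5 + 19·38 = 727.

727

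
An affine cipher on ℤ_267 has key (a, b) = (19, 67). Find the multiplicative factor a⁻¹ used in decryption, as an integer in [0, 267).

253

Run Euclid on (267, 19):
267 = 14×19 + 1
19 = 19×1 + 0
gcd = 1, so the inverse exists. Back-substitute:
1 = 267 − 14·19
Hence 19⁻¹ ≡ -14 ≡ 253 (mod 267).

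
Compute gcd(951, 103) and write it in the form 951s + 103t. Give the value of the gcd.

1

Euclidean algorithm:
951 = 9×103 + 24
103 = 4×24 + 7
24 = 3×7 + 3
7 = 2×3 + 1
3 = 3×1 + 0
gcd(951, 103) = 1.
Back-substituting:
1 = 7 − 2·3
1 = −2·24 + 7·7
1 = 7·103 − 30·24
1 = −30·951 + 277·103
So 1 = (-30)·951 + (277)·103.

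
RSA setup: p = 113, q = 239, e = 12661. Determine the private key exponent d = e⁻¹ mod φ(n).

φ(n) = (p−1)(q−1) = 112·238 = 26656.
Need d with 12661·d ≡ 1 (mod 26656). Apply the extended Euclidean algorithm:
26656 = 2*12661 + 1334
12661 = 9*1334 + 655
1334 = 2*655 + 24
655 = 27*24 + 7
24 = 3*7 + 3
7 = 2*3 + 1
3 = 3*1 + 0
Back-substitute:
1 = 7 − 2·3
1 = −2·24 + 7·7
1 = 7·655 − 191·24
1 = −191·1334 + 389·655
1 = 389·12661 − 3692·1334
1 = −3692·26656 + 7773·12661
So 12661·7773 ≡ 1 (mod 26656), hence d = 7773.

7773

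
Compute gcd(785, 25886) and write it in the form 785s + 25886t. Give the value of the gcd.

Apply Euclid's algorithm to 25886 and 785:
25886 = 32·785 + 766
785 = 1·766 + 19
766 = 40·19 + 6
19 = 3·6 + 1
6 = 6·1 + 0
gcd(785, 25886) = 1.
Express as a combination:
1 = 19 − 3·6
1 = −3·766 + 121·19
1 = 121·785 − 124·766
1 = −124·25886 + 4089·785
So 1 = (-124)·25886 + (4089)·785.

1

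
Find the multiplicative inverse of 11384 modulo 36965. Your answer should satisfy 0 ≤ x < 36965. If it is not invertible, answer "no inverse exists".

28844

Extended Euclidean algorithm:
36965 = 3×11384 + 2813
11384 = 4×2813 + 132
2813 = 21×132 + 41
132 = 3×41 + 9
41 = 4×9 + 5
9 = 1×5 + 4
5 = 1×4 + 1
4 = 4×1 + 0
Since gcd(11384, 36965) = 1, back-substitute to write 1 as a combination:
1 = 5 − 4
1 = −9 + 2·5
1 = 2·41 − 9·9
1 = −9·132 + 29·41
1 = 29·2813 − 618·132
1 = −618·11384 + 2501·2813
1 = 2501·36965 − 8121·11384
Thus 11384·(-8121) ≡ 1 (mod 36965); reducing, -8121 mod 36965 = 28844.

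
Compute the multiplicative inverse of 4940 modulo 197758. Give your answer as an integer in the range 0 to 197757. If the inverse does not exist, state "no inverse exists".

Compute gcd(4940, 197758):
197758 = 40*4940 + 158
4940 = 31*158 + 42
158 = 3*42 + 32
42 = 1*32 + 10
32 = 3*10 + 2
10 = 5*2 + 0
gcd(4940, 197758) = 2 ≠ 1, so 4940 has no multiplicative inverse modulo 197758.

no inverse exists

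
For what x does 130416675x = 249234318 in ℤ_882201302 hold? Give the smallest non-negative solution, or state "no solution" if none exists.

604190656

First find gcd(130416675, 882201302):
882201302 = 6·130416675 + 99701252
130416675 = 1·99701252 + 30715423
99701252 = 3·30715423 + 7554983
30715423 = 4·7554983 + 495491
7554983 = 15·495491 + 122618
495491 = 4·122618 + 5019
122618 = 24·5019 + 2162
5019 = 2·2162 + 695
2162 = 3·695 + 77
695 = 9·77 + 2
77 = 38·2 + 1
2 = 2·1 + 0
gcd = 1, so a unique solution mod 882201302 exists.
Back-substitute for the Bézout coefficients:
1 = 77 − 38·2
1 = −38·695 + 343·77
1 = 343·2162 − 1067·695
1 = −1067·5019 + 2477·2162
1 = 2477·122618 − 60515·5019
1 = −60515·495491 + 244537·122618
1 = 244537·7554983 − 3728570·495491
1 = −3728570·30715423 + 15158817·7554983
1 = 15158817·99701252 − 49205021·30715423
1 = −49205021·130416675 + 64363838·99701252
1 = 64363838·882201302 − 435388049·130416675
So 130416675·(-435388049) ≡ 1 (mod 882201302), giving 130416675⁻¹ ≡ 446813253.
x ≡ 130416675⁻¹·249234318 ≡ 446813253·249234318 ≡ 604190656 (mod 882201302).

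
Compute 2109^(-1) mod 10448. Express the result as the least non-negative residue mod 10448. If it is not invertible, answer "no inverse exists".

Extended Euclidean algorithm:
10448 = 4×2109 + 2012
2109 = 1×2012 + 97
2012 = 20×97 + 72
97 = 1×72 + 25
72 = 2×25 + 22
25 = 1×22 + 3
22 = 7×3 + 1
3 = 3×1 + 0
gcd = 1, so the inverse exists. Back-substitute:
1 = 22 − 7·3
1 = −7·25 + 8·22
1 = 8·72 − 23·25
1 = −23·97 + 31·72
1 = 31·2012 − 643·97
1 = −643·2109 + 674·2012
1 = 674·10448 − 3339·2109
So 2109·(-3339) ≡ 1 (mod 10448), and -3339 ≡ 7109 (mod 10448).

7109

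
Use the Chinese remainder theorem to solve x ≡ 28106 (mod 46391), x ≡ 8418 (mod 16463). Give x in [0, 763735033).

Write x = 28106 + 46391·k. Then 46391·k ≡ 8418 − 28106 ≡ 13238 (mod 16463).
Need 46391⁻¹ mod 16463. Extended Euclid on (16463, 13465):
16463 = 1*13465 + 2998
13465 = 4*2998 + 1473
2998 = 2*1473 + 52
1473 = 28*52 + 17
52 = 3*17 + 1
17 = 17*1 + 0
Back-substitute:
1 = 52 − 3·17
1 = −3·1473 + 85·52
1 = 85·2998 − 173·1473
1 = −173·13465 + 777·2998
1 = 777·16463 − 950·13465
46391⁻¹ ≡ 15513 (mod 16463), so k ≡ 15513·13238 ≡ 1632 (mod 16463).
x = 28106 + 46391·1632 = 75738218.

75738218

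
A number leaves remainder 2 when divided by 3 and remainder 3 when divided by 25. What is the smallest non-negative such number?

Write x = 2 + 3·k. Then 3·k ≡ 3 − 2 ≡ 1 (mod 25).
Need 3⁻¹ mod 25. Extended Euclid on (25, 3):
25 = 8×3 + 1
3 = 3×1 + 0
Back-substitute:
1 = 25 − 8·3
3⁻¹ ≡ 17 (mod 25), so k ≡ 17·1 ≡ 17 (mod 25).
x = 2 + 3·17 = 53.

53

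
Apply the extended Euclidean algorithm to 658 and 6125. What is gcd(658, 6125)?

7

Repeated division:
6125 = 9*658 + 203
658 = 3*203 + 49
203 = 4*49 + 7
49 = 7*7 + 0
gcd(658, 6125) = 7.
Express as a combination:
7 = 203 − 4·49
7 = −4·658 + 13·203
7 = 13·6125 − 121·658
So 7 = (13)·6125 + (-121)·658.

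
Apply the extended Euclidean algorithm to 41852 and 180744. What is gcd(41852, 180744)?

Apply Euclid's algorithm to 180744 and 41852:
180744 = 4×41852 + 13336
41852 = 3×13336 + 1844
13336 = 7×1844 + 428
1844 = 4×428 + 132
428 = 3×132 + 32
132 = 4×32 + 4
32 = 8×4 + 0
gcd(41852, 180744) = 4.
Express as a combination:
4 = 132 − 4·32
4 = −4·428 + 13·132
4 = 13·1844 − 56·428
4 = −56·13336 + 405·1844
4 = 405·41852 − 1271·13336
4 = −1271·180744 + 5489·41852
So 4 = (-1271)·180744 + (5489)·41852.

4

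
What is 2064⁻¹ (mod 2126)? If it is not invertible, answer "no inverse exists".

Euclidean algorithm on 2126, 2064:
2126 = 1*2064 + 62
2064 = 33*62 + 18
62 = 3*18 + 8
18 = 2*8 + 2
8 = 4*2 + 0
Since gcd = 2 > 1, 2064 is not a unit mod 2126.

no inverse exists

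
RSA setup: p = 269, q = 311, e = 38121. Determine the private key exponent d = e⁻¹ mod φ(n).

65961

φ(n) = (p−1)(q−1) = 268·310 = 83080.
Need d with 38121·d ≡ 1 (mod 83080). Apply the extended Euclidean algorithm:
83080 = 2×38121 + 6838
38121 = 5×6838 + 3931
6838 = 1×3931 + 2907
3931 = 1×2907 + 1024
2907 = 2×1024 + 859
1024 = 1×859 + 165
859 = 5×165 + 34
165 = 4×34 + 29
34 = 1×29 + 5
29 = 5×5 + 4
5 = 1×4 + 1
4 = 4×1 + 0
Back-substitute:
1 = 5 − 4
1 = −29 + 6·5
1 = 6·34 − 7·29
1 = −7·165 + 34·34
1 = 34·859 − 177·165
1 = −177·1024 + 211·859
1 = 211·2907 − 599·1024
1 = −599·3931 + 810·2907
1 = 810·6838 − 1409·3931
1 = −1409·38121 + 7855·6838
1 = 7855·83080 − 17119·38121
So 38121·(-17119) ≡ 1 (mod 83080), hence d ≡ -17119 ≡ 65961 (mod 83080).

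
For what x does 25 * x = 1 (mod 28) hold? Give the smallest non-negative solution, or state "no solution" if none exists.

9

First find gcd(25, 28):
28 = 1·25 + 3
25 = 8·3 + 1
3 = 3·1 + 0
gcd = 1, so a unique solution mod 28 exists.
Back-substitute for the Bézout coefficients:
1 = 25 − 8·3
1 = −8·28 + 9·25
So 25·(9) ≡ 1 (mod 28), giving 25⁻¹ ≡ 9.
x ≡ 25⁻¹·1 ≡ 9·1 ≡ 9 (mod 28).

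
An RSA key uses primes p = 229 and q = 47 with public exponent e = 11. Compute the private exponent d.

1907

φ(n) = (p−1)(q−1) = 228·46 = 10488.
Need d with 11·d ≡ 1 (mod 10488). Apply the extended Euclidean algorithm:
10488 = 953×11 + 5
11 = 2×5 + 1
5 = 5×1 + 0
Back-substitute:
1 = 11 − 2·5
1 = −2·10488 + 1907·11
So 11·1907 ≡ 1 (mod 10488), hence d = 1907.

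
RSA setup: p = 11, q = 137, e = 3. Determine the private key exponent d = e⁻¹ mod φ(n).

907

φ(n) = (p−1)(q−1) = 10·136 = 1360.
Need d with 3·d ≡ 1 (mod 1360). Apply the extended Euclidean algorithm:
1360 = 453×3 + 1
3 = 3×1 + 0
Back-substitute:
1 = 1360 − 453·3
So 3·(-453) ≡ 1 (mod 1360), hence d ≡ -453 ≡ 907 (mod 1360).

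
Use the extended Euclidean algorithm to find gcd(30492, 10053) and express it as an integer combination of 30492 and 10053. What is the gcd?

Euclidean algorithm:
30492 = 3·10053 + 333
10053 = 30·333 + 63
333 = 5·63 + 18
63 = 3·18 + 9
18 = 2·9 + 0
gcd(30492, 10053) = 9.
Back-substituting:
9 = 63 − 3·18
9 = −3·333 + 16·63
9 = 16·10053 − 483·333
9 = −483·30492 + 1465·10053
So 9 = (-483)·30492 + (1465)·10053.

9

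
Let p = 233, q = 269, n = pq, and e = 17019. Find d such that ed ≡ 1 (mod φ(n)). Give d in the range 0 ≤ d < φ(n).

φ(n) = (p−1)(q−1) = 232·268 = 62176.
Need d with 17019·d ≡ 1 (mod 62176). Apply the extended Euclidean algorithm:
62176 = 3×17019 + 11119
17019 = 1×11119 + 5900
11119 = 1×5900 + 5219
5900 = 1×5219 + 681
5219 = 7×681 + 452
681 = 1×452 + 229
452 = 1×229 + 223
229 = 1×223 + 6
223 = 37×6 + 1
6 = 6×1 + 0
Back-substitute:
1 = 223 − 37·6
1 = −37·229 + 38·223
1 = 38·452 − 75·229
1 = −75·681 + 113·452
1 = 113·5219 − 866·681
1 = −866·5900 + 979·5219
1 = 979·11119 − 1845·5900
1 = −1845·17019 + 2824·11119
1 = 2824·62176 − 10317·17019
So 17019·(-10317) ≡ 1 (mod 62176), hence d ≡ -10317 ≡ 51859 (mod 62176).

51859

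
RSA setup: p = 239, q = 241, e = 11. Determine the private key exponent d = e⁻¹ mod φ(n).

20771

φ(n) = (p−1)(q−1) = 238·240 = 57120.
Need d with 11·d ≡ 1 (mod 57120). Apply the extended Euclidean algorithm:
57120 = 5192*11 + 8
11 = 1*8 + 3
8 = 2*3 + 2
3 = 1*2 + 1
2 = 2*1 + 0
Back-substitute:
1 = 3 − 2
1 = −8 + 3·3
1 = 3·11 − 4·8
1 = −4·57120 + 20771·11
So 11·20771 ≡ 1 (mod 57120), hence d = 20771.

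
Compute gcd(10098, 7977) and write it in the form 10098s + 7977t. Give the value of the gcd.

Apply Euclid's algorithm to 10098 and 7977:
10098 = 1*7977 + 2121
7977 = 3*2121 + 1614
2121 = 1*1614 + 507
1614 = 3*507 + 93
507 = 5*93 + 42
93 = 2*42 + 9
42 = 4*9 + 6
9 = 1*6 + 3
6 = 2*3 + 0
gcd(10098, 7977) = 3.
Working backward:
3 = 9 − 6
3 = −42 + 5·9
3 = 5·93 − 11·42
3 = −11·507 + 60·93
3 = 60·1614 − 191·507
3 = −191·2121 + 251·1614
3 = 251·7977 − 944·2121
3 = −944·10098 + 1195·7977
So 3 = (-944)·10098 + (1195)·7977.

3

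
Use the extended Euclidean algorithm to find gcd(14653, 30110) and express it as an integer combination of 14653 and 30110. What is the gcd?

1

Repeated division:
30110 = 2*14653 + 804
14653 = 18*804 + 181
804 = 4*181 + 80
181 = 2*80 + 21
80 = 3*21 + 17
21 = 1*17 + 4
17 = 4*4 + 1
4 = 4*1 + 0
gcd(14653, 30110) = 1.
Working backward:
1 = 17 − 4·4
1 = −4·21 + 5·17
1 = 5·80 − 19·21
1 = −19·181 + 43·80
1 = 43·804 − 191·181
1 = −191·14653 + 3481·804
1 = 3481·30110 − 7153·14653
So 1 = (3481)·30110 + (-7153)·14653.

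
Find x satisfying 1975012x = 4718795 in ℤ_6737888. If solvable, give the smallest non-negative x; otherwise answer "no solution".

gcd(1975012, 6737888):
6737888 = 3×1975012 + 812852
1975012 = 2×812852 + 349308
812852 = 2×349308 + 114236
349308 = 3×114236 + 6600
114236 = 17×6600 + 2036
6600 = 3×2036 + 492
2036 = 4×492 + 68
492 = 7×68 + 16
68 = 4×16 + 4
16 = 4×4 + 0
gcd = 4, but 4 ∤ 4718795, so the congruence has no solution.

no solution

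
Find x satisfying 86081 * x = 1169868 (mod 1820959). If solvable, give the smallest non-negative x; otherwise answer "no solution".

First find gcd(86081, 1820959):
1820959 = 21·86081 + 13258
86081 = 6·13258 + 6533
13258 = 2·6533 + 192
6533 = 34·192 + 5
192 = 38·5 + 2
5 = 2·2 + 1
2 = 2·1 + 0
gcd = 1, so a unique solution mod 1820959 exists.
Back-substitute for the Bézout coefficients:
1 = 5 − 2·2
1 = −2·192 + 77·5
1 = 77·6533 − 2620·192
1 = −2620·13258 + 5317·6533
1 = 5317·86081 − 34522·13258
1 = −34522·1820959 + 730279·86081
So 86081·(730279) ≡ 1 (mod 1820959), giving 86081⁻¹ ≡ 730279.
x ≡ 86081⁻¹·1169868 ≡ 730279·1169868 ≡ 1624896 (mod 1820959).

1624896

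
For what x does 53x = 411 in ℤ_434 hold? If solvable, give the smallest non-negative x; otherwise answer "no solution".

First find gcd(53, 434):
434 = 8×53 + 10
53 = 5×10 + 3
10 = 3×3 + 1
3 = 3×1 + 0
gcd = 1, so a unique solution mod 434 exists.
Back-substitute for the Bézout coefficients:
1 = 10 − 3·3
1 = −3·53 + 16·10
1 = 16·434 − 131·53
So 53·(-131) ≡ 1 (mod 434), giving 53⁻¹ ≡ 303.
x ≡ 53⁻¹·411 ≡ 303·411 ≡ 409 (mod 434).

409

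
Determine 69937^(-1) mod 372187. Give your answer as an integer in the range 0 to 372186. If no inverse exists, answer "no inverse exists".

Run Euclid on (372187, 69937):
372187 = 5*69937 + 22502
69937 = 3*22502 + 2431
22502 = 9*2431 + 623
2431 = 3*623 + 562
623 = 1*562 + 61
562 = 9*61 + 13
61 = 4*13 + 9
13 = 1*9 + 4
9 = 2*4 + 1
4 = 4*1 + 0
The gcd is 1. Working backward:
1 = 9 − 2·4
1 = −2·13 + 3·9
1 = 3·61 − 14·13
1 = −14·562 + 129·61
1 = 129·623 − 143·562
1 = −143·2431 + 558·623
1 = 558·22502 − 5165·2431
1 = −5165·69937 + 16053·22502
1 = 16053·372187 − 85430·69937
Hence 69937⁻¹ ≡ -85430 ≡ 286757 (mod 372187).

286757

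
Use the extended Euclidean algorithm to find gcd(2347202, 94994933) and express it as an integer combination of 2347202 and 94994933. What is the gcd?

11

Apply Euclid's algorithm to 94994933 and 2347202:
94994933 = 40·2347202 + 1106853
2347202 = 2·1106853 + 133496
1106853 = 8·133496 + 38885
133496 = 3·38885 + 16841
38885 = 2·16841 + 5203
16841 = 3·5203 + 1232
5203 = 4·1232 + 275
1232 = 4·275 + 132
275 = 2·132 + 11
132 = 12·11 + 0
gcd(2347202, 94994933) = 11.
Working backward:
11 = 275 − 2·132
11 = −2·1232 + 9·275
11 = 9·5203 − 38·1232
11 = −38·16841 + 123·5203
11 = 123·38885 − 284·16841
11 = −284·133496 + 975·38885
11 = 975·1106853 − 8084·133496
11 = −8084·2347202 + 17143·1106853
11 = 17143·94994933 − 693804·2347202
So 11 = (17143)·94994933 + (-693804)·2347202.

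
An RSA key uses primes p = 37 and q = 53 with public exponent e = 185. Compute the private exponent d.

425

φ(n) = (p−1)(q−1) = 36·52 = 1872.
Need d with 185·d ≡ 1 (mod 1872). Apply the extended Euclidean algorithm:
1872 = 10·185 + 22
185 = 8·22 + 9
22 = 2·9 + 4
9 = 2·4 + 1
4 = 4·1 + 0
Back-substitute:
1 = 9 − 2·4
1 = −2·22 + 5·9
1 = 5·185 − 42·22
1 = −42·1872 + 425·185
So 185·425 ≡ 1 (mod 1872), hence d = 425.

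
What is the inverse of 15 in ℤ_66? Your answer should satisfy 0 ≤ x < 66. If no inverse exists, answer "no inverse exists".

Compute gcd(15, 66):
66 = 4*15 + 6
15 = 2*6 + 3
6 = 2*3 + 0
The gcd is 3, not 1, hence no inverse exists.

no inverse exists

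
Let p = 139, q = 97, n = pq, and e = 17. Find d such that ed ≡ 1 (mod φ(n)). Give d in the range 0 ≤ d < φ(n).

φ(n) = (p−1)(q−1) = 138·96 = 13248.
Need d with 17·d ≡ 1 (mod 13248). Apply the extended Euclidean algorithm:
13248 = 779*17 + 5
17 = 3*5 + 2
5 = 2*2 + 1
2 = 2*1 + 0
Back-substitute:
1 = 5 − 2·2
1 = −2·17 + 7·5
1 = 7·13248 − 5455·17
So 17·(-5455) ≡ 1 (mod 13248), hence d ≡ -5455 ≡ 7793 (mod 13248).

7793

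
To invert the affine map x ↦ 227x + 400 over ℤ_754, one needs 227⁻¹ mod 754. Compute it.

661

Run Euclid on (754, 227):
754 = 3·227 + 73
227 = 3·73 + 8
73 = 9·8 + 1
8 = 8·1 + 0
The gcd is 1. Working backward:
1 = 73 − 9·8
1 = −9·227 + 28·73
1 = 28·754 − 93·227
Hence 227⁻¹ ≡ -93 ≡ 661 (mod 754).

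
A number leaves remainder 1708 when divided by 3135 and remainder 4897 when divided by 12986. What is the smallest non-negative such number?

Write x = 1708 + 3135·k. Then 3135·k ≡ 4897 − 1708 ≡ 3189 (mod 12986).
Need 3135⁻¹ mod 12986. Extended Euclid on (12986, 3135):
12986 = 4*3135 + 446
3135 = 7*446 + 13
446 = 34*13 + 4
13 = 3*4 + 1
4 = 4*1 + 0
Back-substitute:
1 = 13 − 3·4
1 = −3·446 + 103·13
1 = 103·3135 − 724·446
1 = −724·12986 + 2999·3135
3135⁻¹ ≡ 2999 (mod 12986), so k ≡ 2999·3189 ≡ 6115 (mod 12986).
x = 1708 + 3135·6115 = 19172233.

19172233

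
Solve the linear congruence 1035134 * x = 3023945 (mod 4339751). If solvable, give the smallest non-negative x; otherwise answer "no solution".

First find gcd(1035134, 4339751):
4339751 = 4*1035134 + 199215
1035134 = 5*199215 + 39059
199215 = 5*39059 + 3920
39059 = 9*3920 + 3779
3920 = 1*3779 + 141
3779 = 26*141 + 113
141 = 1*113 + 28
113 = 4*28 + 1
28 = 28*1 + 0
gcd = 1, so a unique solution mod 4339751 exists.
Back-substitute for the Bézout coefficients:
1 = 113 − 4·28
1 = −4·141 + 5·113
1 = 5·3779 − 134·141
1 = −134·3920 + 139·3779
1 = 139·39059 − 1385·3920
1 = −1385·199215 + 7064·39059
1 = 7064·1035134 − 36705·199215
1 = −36705·4339751 + 153884·1035134
So 1035134·(153884) ≡ 1 (mod 4339751), giving 1035134⁻¹ ≡ 153884.
x ≡ 1035134⁻¹·3023945 ≡ 153884·3023945 ≡ 2611654 (mod 4339751).

2611654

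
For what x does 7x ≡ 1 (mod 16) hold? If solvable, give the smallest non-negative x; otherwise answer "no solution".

7

First find gcd(7, 16):
16 = 2×7 + 2
7 = 3×2 + 1
2 = 2×1 + 0
gcd = 1, so a unique solution mod 16 exists.
Back-substitute for the Bézout coefficients:
1 = 7 − 3·2
1 = −3·16 + 7·7
So 7·(7) ≡ 1 (mod 16), giving 7⁻¹ ≡ 7.
x ≡ 7⁻¹·1 ≡ 7·1 ≡ 7 (mod 16).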